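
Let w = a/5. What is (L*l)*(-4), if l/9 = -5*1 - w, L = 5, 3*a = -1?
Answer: 888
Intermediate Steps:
a = -⅓ (a = (⅓)*(-1) = -⅓ ≈ -0.33333)
w = -1/15 (w = -⅓/5 = -⅓*⅕ = -1/15 ≈ -0.066667)
l = -222/5 (l = 9*(-5*1 - 1*(-1/15)) = 9*(-5 + 1/15) = 9*(-74/15) = -222/5 ≈ -44.400)
(L*l)*(-4) = (5*(-222/5))*(-4) = -222*(-4) = 888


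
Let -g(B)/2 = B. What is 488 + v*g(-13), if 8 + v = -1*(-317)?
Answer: 8522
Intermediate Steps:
g(B) = -2*B
v = 309 (v = -8 - 1*(-317) = -8 + 317 = 309)
488 + v*g(-13) = 488 + 309*(-2*(-13)) = 488 + 309*26 = 488 + 8034 = 8522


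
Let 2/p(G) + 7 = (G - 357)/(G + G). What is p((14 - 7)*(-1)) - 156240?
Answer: -2968558/19 ≈ -1.5624e+5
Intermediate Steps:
p(G) = 2/(-7 + (-357 + G)/(2*G)) (p(G) = 2/(-7 + (G - 357)/(G + G)) = 2/(-7 + (-357 + G)/((2*G))) = 2/(-7 + (-357 + G)*(1/(2*G))) = 2/(-7 + (-357 + G)/(2*G)))
p((14 - 7)*(-1)) - 156240 = -4*(14 - 7)*(-1)/(357 + 13*((14 - 7)*(-1))) - 156240 = -4*7*(-1)/(357 + 13*(7*(-1))) - 156240 = -4*(-7)/(357 + 13*(-7)) - 156240 = -4*(-7)/(357 - 91) - 156240 = -4*(-7)/266 - 156240 = -4*(-7)*1/266 - 156240 = 2/19 - 156240 = -2968558/19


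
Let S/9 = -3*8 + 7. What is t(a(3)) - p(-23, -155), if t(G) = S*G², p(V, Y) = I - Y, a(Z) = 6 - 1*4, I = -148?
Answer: -619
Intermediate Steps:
S = -153 (S = 9*(-3*8 + 7) = 9*(-24 + 7) = 9*(-17) = -153)
a(Z) = 2 (a(Z) = 6 - 4 = 2)
p(V, Y) = -148 - Y
t(G) = -153*G²
t(a(3)) - p(-23, -155) = -153*2² - (-148 - 1*(-155)) = -153*4 - (-148 + 155) = -612 - 1*7 = -612 - 7 = -619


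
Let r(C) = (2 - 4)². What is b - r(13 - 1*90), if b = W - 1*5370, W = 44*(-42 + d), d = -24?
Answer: -8278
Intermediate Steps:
W = -2904 (W = 44*(-42 - 24) = 44*(-66) = -2904)
r(C) = 4 (r(C) = (-2)² = 4)
b = -8274 (b = -2904 - 1*5370 = -2904 - 5370 = -8274)
b - r(13 - 1*90) = -8274 - 1*4 = -8274 - 4 = -8278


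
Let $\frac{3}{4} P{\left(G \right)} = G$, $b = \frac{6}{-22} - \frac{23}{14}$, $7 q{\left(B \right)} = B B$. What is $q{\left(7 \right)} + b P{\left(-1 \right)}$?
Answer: $\frac{2207}{231} \approx 9.5541$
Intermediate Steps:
$q{\left(B \right)} = \frac{B^{2}}{7}$ ($q{\left(B \right)} = \frac{B B}{7} = \frac{B^{2}}{7}$)
$b = - \frac{295}{154}$ ($b = 6 \left(- \frac{1}{22}\right) - \frac{23}{14} = - \frac{3}{11} - \frac{23}{14} = - \frac{295}{154} \approx -1.9156$)
$P{\left(G \right)} = \frac{4 G}{3}$
$q{\left(7 \right)} + b P{\left(-1 \right)} = \frac{7^{2}}{7} - \frac{295 \cdot \frac{4}{3} \left(-1\right)}{154} = \frac{1}{7} \cdot 49 - - \frac{590}{231} = 7 + \frac{590}{231} = \frac{2207}{231}$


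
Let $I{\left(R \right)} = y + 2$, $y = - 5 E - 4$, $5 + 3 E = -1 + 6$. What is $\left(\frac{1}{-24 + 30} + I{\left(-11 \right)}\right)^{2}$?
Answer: $\frac{121}{36} \approx 3.3611$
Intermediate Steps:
$E = 0$ ($E = - \frac{5}{3} + \frac{-1 + 6}{3} = - \frac{5}{3} + \frac{1}{3} \cdot 5 = - \frac{5}{3} + \frac{5}{3} = 0$)
$y = -4$ ($y = \left(-5\right) 0 - 4 = 0 - 4 = -4$)
$I{\left(R \right)} = -2$ ($I{\left(R \right)} = -4 + 2 = -2$)
$\left(\frac{1}{-24 + 30} + I{\left(-11 \right)}\right)^{2} = \left(\frac{1}{-24 + 30} - 2\right)^{2} = \left(\frac{1}{6} - 2\right)^{2} = \left(- \frac{11}{6}\right)^{2} = \frac{121}{36}$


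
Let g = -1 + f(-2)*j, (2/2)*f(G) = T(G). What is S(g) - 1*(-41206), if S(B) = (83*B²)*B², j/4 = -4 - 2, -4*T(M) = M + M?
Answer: 32463081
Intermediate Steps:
T(M) = -M/2 (T(M) = -(M + M)/4 = -M/2)
f(G) = -G/2
j = -24 (j = 4*(-4 - 2) = 4*(-6) = -24)
g = -25 (g = -1 - ½*(-2)*(-24) = -1 + 1*(-24) = -1 - 24 = -25)
S(B) = 83*B⁴
S(g) - 1*(-41206) = 83*(-25)⁴ - 1*(-41206) = 83*390625 + 41206 = 32421875 + 41206 = 32463081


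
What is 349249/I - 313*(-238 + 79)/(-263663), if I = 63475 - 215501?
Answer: -99649917029/40083631238 ≈ -2.4860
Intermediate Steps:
I = -152026
349249/I - 313*(-238 + 79)/(-263663) = 349249/(-152026) - 313*(-238 + 79)/(-263663) = 349249*(-1/152026) - 313*(-159)*(-1/263663) = -349249/152026 + 49767*(-1/263663) = -349249/152026 - 49767/263663 = -99649917029/40083631238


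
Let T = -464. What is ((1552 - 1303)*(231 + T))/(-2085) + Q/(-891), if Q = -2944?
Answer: 19277129/619245 ≈ 31.130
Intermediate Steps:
((1552 - 1303)*(231 + T))/(-2085) + Q/(-891) = ((1552 - 1303)*(231 - 464))/(-2085) - 2944/(-891) = (249*(-233))*(-1/2085) - 2944*(-1/891) = -58017*(-1/2085) + 2944/891 = 19339/695 + 2944/891 = 19277129/619245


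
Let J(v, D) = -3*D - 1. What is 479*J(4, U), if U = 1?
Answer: -1916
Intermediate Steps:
J(v, D) = -1 - 3*D
479*J(4, U) = 479*(-1 - 3*1) = 479*(-1 - 3) = 479*(-4) = -1916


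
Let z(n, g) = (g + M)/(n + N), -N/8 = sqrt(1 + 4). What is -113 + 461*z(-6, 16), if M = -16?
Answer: -113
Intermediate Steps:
N = -8*sqrt(5) (N = -8*sqrt(1 + 4) = -8*sqrt(5) ≈ -17.889)
z(n, g) = (-16 + g)/(n - 8*sqrt(5)) (z(n, g) = (g - 16)/(n - 8*sqrt(5)) = (-16 + g)/(n - 8*sqrt(5)))
-113 + 461*z(-6, 16) = -113 + 461*((-16 + 16)/(-6 - 8*sqrt(5))) = -113 + 461*(0/(-6 - 8*sqrt(5))) = -113 + 461*0 = -113 + 0 = -113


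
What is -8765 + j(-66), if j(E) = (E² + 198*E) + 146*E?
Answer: -27113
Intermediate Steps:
j(E) = E² + 344*E
-8765 + j(-66) = -8765 - 66*(344 - 66) = -8765 - 66*278 = -8765 - 18348 = -27113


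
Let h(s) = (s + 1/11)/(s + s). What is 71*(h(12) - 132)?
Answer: -2464765/264 ≈ -9336.2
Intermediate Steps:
h(s) = (1/11 + s)/(2*s) (h(s) = (s + 1/11)/((2*s)) = (1/11 + s)*(1/(2*s)) = (1/11 + s)/(2*s))
71*(h(12) - 132) = 71*((1/22)*(1 + 11*12)/12 - 132) = 71*((1/22)*(1/12)*(1 + 132) - 132) = 71*((1/22)*(1/12)*133 - 132) = 71*(133/264 - 132) = 71*(-34715/264) = -2464765/264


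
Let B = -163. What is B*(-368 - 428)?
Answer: 129748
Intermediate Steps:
B*(-368 - 428) = -163*(-368 - 428) = -163*(-796) = 129748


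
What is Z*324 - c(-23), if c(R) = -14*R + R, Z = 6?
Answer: 1645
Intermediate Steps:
c(R) = -13*R
Z*324 - c(-23) = 6*324 - (-13)*(-23) = 1944 - 1*299 = 1944 - 299 = 1645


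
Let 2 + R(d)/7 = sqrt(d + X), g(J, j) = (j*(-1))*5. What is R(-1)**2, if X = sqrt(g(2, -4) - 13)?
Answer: 49*(2 - sqrt(-1 + sqrt(7)))**2 ≈ 25.200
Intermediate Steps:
g(J, j) = -5*j (g(J, j) = -j*5 = -5*j)
X = sqrt(7) (X = sqrt(-5*(-4) - 13) = sqrt(20 - 13) = sqrt(7) ≈ 2.6458)
R(d) = -14 + 7*sqrt(d + sqrt(7))
R(-1)**2 = (-14 + 7*sqrt(-1 + sqrt(7)))**2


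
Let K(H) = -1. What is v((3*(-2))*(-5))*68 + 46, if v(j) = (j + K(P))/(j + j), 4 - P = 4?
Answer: 1183/15 ≈ 78.867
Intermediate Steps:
P = 0 (P = 4 - 1*4 = 4 - 4 = 0)
v(j) = (-1 + j)/(2*j) (v(j) = (j - 1)/(j + j) = (-1 + j)/((2*j)) = (-1 + j)*(1/(2*j)) = (-1 + j)/(2*j))
v((3*(-2))*(-5))*68 + 46 = ((-1 + (3*(-2))*(-5))/(2*(((3*(-2))*(-5)))))*68 + 46 = ((-1 - 6*(-5))/(2*((-6*(-5)))))*68 + 46 = ((1/2)*(-1 + 30)/30)*68 + 46 = ((1/2)*(1/30)*29)*68 + 46 = (29/60)*68 + 46 = 493/15 + 46 = 1183/15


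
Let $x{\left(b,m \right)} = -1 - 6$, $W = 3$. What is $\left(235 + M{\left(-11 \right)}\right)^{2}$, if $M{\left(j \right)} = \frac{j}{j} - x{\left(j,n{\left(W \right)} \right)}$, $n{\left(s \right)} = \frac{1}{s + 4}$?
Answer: $59049$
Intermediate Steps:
$n{\left(s \right)} = \frac{1}{4 + s}$
$x{\left(b,m \right)} = -7$ ($x{\left(b,m \right)} = -1 - 6 = -7$)
$M{\left(j \right)} = 8$ ($M{\left(j \right)} = \frac{j}{j} - -7 = 1 + 7 = 8$)
$\left(235 + M{\left(-11 \right)}\right)^{2} = \left(235 + 8\right)^{2} = 243^{2} = 59049$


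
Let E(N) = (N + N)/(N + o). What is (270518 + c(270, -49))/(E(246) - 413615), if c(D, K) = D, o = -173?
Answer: -19767524/30193403 ≈ -0.65470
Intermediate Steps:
E(N) = 2*N/(-173 + N) (E(N) = (N + N)/(N - 173) = (2*N)/(-173 + N) = 2*N/(-173 + N))
(270518 + c(270, -49))/(E(246) - 413615) = (270518 + 270)/(2*246/(-173 + 246) - 413615) = 270788/(2*246/73 - 413615) = 270788/(2*246*(1/73) - 413615) = 270788/(492/73 - 413615) = 270788/(-30193403/73) = 270788*(-73/30193403) = -19767524/30193403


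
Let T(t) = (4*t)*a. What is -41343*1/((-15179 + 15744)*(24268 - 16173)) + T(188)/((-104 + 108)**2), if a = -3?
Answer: -644929518/4573675 ≈ -141.01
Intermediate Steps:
T(t) = -12*t (T(t) = (4*t)*(-3) = -12*t)
-41343*1/((-15179 + 15744)*(24268 - 16173)) + T(188)/((-104 + 108)**2) = -41343*1/((-15179 + 15744)*(24268 - 16173)) + (-12*188)/((-104 + 108)**2) = -41343/(565*8095) - 2256/(4**2) = -41343/4573675 - 2256/16 = -41343*1/4573675 - 2256*1/16 = -41343/4573675 - 141 = -644929518/4573675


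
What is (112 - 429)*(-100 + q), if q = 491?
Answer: -123947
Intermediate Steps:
(112 - 429)*(-100 + q) = (112 - 429)*(-100 + 491) = -317*391 = -123947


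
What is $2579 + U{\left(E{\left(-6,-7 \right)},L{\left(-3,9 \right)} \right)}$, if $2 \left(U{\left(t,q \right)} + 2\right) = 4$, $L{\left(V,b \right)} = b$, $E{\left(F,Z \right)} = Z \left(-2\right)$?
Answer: $2579$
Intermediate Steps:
$E{\left(F,Z \right)} = - 2 Z$
$U{\left(t,q \right)} = 0$ ($U{\left(t,q \right)} = -2 + \frac{1}{2} \cdot 4 = -2 + 2 = 0$)
$2579 + U{\left(E{\left(-6,-7 \right)},L{\left(-3,9 \right)} \right)} = 2579 + 0 = 2579$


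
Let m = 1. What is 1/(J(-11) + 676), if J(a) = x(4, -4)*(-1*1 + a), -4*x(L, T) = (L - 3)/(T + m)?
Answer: 1/675 ≈ 0.0014815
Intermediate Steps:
x(L, T) = -(-3 + L)/(4*(1 + T)) (x(L, T) = -(L - 3)/(4*(T + 1)) = -(-3 + L)/(4*(1 + T)))
J(a) = -1/12 + a/12 (J(a) = ((3 - 1*4)/(4*(1 - 4)))*(-1*1 + a) = ((1/4)*(3 - 4)/(-3))*(-1 + a) = ((1/4)*(-1/3)*(-1))*(-1 + a) = (-1 + a)/12 = -1/12 + a/12)
1/(J(-11) + 676) = 1/((-1/12 + (1/12)*(-11)) + 676) = 1/((-1/12 - 11/12) + 676) = 1/(-1 + 676) = 1/675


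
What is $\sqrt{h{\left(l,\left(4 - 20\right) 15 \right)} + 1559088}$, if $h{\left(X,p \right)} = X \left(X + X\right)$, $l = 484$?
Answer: $20 \sqrt{5069} \approx 1423.9$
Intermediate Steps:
$h{\left(X,p \right)} = 2 X^{2}$ ($h{\left(X,p \right)} = X 2 X = 2 X^{2}$)
$\sqrt{h{\left(l,\left(4 - 20\right) 15 \right)} + 1559088} = \sqrt{2 \cdot 484^{2} + 1559088} = \sqrt{2 \cdot 234256 + 1559088} = \sqrt{468512 + 1559088} = \sqrt{2027600} = 20 \sqrt{5069}$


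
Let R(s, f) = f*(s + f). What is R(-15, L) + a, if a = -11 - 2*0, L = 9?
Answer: -65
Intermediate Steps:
R(s, f) = f*(f + s)
a = -11 (a = -11 + 0 = -11)
R(-15, L) + a = 9*(9 - 15) - 11 = 9*(-6) - 11 = -54 - 11 = -65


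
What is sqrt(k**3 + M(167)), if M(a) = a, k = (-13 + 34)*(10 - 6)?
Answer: sqrt(592871) ≈ 769.98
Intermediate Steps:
k = 84 (k = 21*4 = 84)
sqrt(k**3 + M(167)) = sqrt(84**3 + 167) = sqrt(592704 + 167) = sqrt(592871)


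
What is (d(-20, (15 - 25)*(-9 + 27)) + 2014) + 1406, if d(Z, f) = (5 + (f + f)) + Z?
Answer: 3045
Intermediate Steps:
d(Z, f) = 5 + Z + 2*f (d(Z, f) = (5 + 2*f) + Z = 5 + Z + 2*f)
(d(-20, (15 - 25)*(-9 + 27)) + 2014) + 1406 = ((5 - 20 + 2*((15 - 25)*(-9 + 27))) + 2014) + 1406 = ((5 - 20 + 2*(-10*18)) + 2014) + 1406 = ((5 - 20 + 2*(-180)) + 2014) + 1406 = ((5 - 20 - 360) + 2014) + 1406 = (-375 + 2014) + 1406 = 1639 + 1406 = 3045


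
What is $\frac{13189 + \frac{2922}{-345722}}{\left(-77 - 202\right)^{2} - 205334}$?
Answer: $- \frac{2279862268}{22038567473} \approx -0.10345$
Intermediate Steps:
$\frac{13189 + \frac{2922}{-345722}}{\left(-77 - 202\right)^{2} - 205334} = \frac{13189 + 2922 \left(- \frac{1}{345722}\right)}{\left(-279\right)^{2} - 205334} = \frac{13189 - \frac{1461}{172861}}{77841 - 205334} = \frac{2279862268}{172861 \left(-127493\right)} = \frac{2279862268}{172861} \left(- \frac{1}{127493}\right) = - \frac{2279862268}{22038567473}$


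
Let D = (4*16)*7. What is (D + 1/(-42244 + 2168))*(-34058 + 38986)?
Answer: 22119385904/10019 ≈ 2.2077e+6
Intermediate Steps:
D = 448 (D = 64*7 = 448)
(D + 1/(-42244 + 2168))*(-34058 + 38986) = (448 + 1/(-42244 + 2168))*(-34058 + 38986) = (448 + 1/(-40076))*4928 = (448 - 1/40076)*4928 = (17954047/40076)*4928 = 22119385904/10019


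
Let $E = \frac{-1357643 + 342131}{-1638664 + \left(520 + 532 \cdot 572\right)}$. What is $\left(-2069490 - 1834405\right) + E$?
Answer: $- \frac{650896286411}{166730} \approx -3.9039 \cdot 10^{6}$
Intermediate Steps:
$E = \frac{126939}{166730}$ ($E = - \frac{1015512}{-1638664 + \left(520 + 304304\right)} = - \frac{1015512}{-1638664 + 304824} = - \frac{1015512}{-1333840} = \left(-1015512\right) \left(- \frac{1}{1333840}\right) = \frac{126939}{166730} \approx 0.76134$)
$\left(-2069490 - 1834405\right) + E = \left(-2069490 - 1834405\right) + \frac{126939}{166730} = -3903895 + \frac{126939}{166730} = - \frac{650896286411}{166730}$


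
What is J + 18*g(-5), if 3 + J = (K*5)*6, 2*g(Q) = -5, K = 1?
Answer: -18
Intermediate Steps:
g(Q) = -5/2 (g(Q) = (1/2)*(-5) = -5/2)
J = 27 (J = -3 + (1*5)*6 = -3 + 5*6 = -3 + 30 = 27)
J + 18*g(-5) = 27 + 18*(-5/2) = 27 - 45 = -18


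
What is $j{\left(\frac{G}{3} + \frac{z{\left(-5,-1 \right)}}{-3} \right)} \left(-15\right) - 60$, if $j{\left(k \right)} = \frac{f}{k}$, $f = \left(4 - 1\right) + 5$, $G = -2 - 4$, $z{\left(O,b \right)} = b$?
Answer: $12$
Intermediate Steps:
$G = -6$
$f = 8$ ($f = 3 + 5 = 8$)
$j{\left(k \right)} = \frac{8}{k}$
$j{\left(\frac{G}{3} + \frac{z{\left(-5,-1 \right)}}{-3} \right)} \left(-15\right) - 60 = \frac{8}{- \frac{6}{3} - \frac{1}{-3}} \left(-15\right) - 60 = \frac{8}{\left(-6\right) \frac{1}{3} - - \frac{1}{3}} \left(-15\right) - 60 = \frac{8}{-2 + \frac{1}{3}} \left(-15\right) - 60 = \frac{8}{- \frac{5}{3}} \left(-15\right) - 60 = 8 \left(- \frac{3}{5}\right) \left(-15\right) - 60 = \left(- \frac{24}{5}\right) \left(-15\right) - 60 = 72 - 60 = 12$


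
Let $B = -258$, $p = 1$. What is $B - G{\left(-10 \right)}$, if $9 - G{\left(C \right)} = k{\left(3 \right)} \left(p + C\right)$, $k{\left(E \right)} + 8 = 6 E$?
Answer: $-357$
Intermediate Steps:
$k{\left(E \right)} = -8 + 6 E$
$G{\left(C \right)} = -1 - 10 C$ ($G{\left(C \right)} = 9 - \left(-8 + 6 \cdot 3\right) \left(1 + C\right) = 9 - \left(-8 + 18\right) \left(1 + C\right) = 9 - 10 \left(1 + C\right) = 9 - \left(10 + 10 C\right) = -1 - 10 C$)
$B - G{\left(-10 \right)} = -258 - \left(-1 - -100\right) = -258 - \left(-1 + 100\right) = -258 - 99 = -357$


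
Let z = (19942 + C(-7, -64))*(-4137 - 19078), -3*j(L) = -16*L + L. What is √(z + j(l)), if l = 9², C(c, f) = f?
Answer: I*√461467365 ≈ 21482.0*I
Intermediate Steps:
l = 81
j(L) = 5*L (j(L) = -(-16*L + L)/3 = -(-5)*L = 5*L)
z = -461467770 (z = (19942 - 64)*(-4137 - 19078) = 19878*(-23215) = -461467770)
√(z + j(l)) = √(-461467770 + 5*81) = √(-461467770 + 405) = √(-461467365) = I*√461467365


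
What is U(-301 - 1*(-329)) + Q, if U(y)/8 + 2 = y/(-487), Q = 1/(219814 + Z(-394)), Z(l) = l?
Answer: -1758870233/106857540 ≈ -16.460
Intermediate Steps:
Q = 1/219420 (Q = 1/(219814 - 394) = 1/219420 ≈ 4.5575e-6)
U(y) = -16 - 8*y/487 (U(y) = -16 + 8*(y/(-487)) = -16 + 8*(y*(-1/487)) = -16 + 8*(-y/487) = -16 - 8*y/487)
U(-301 - 1*(-329)) + Q = (-16 - 8*(-301 - 1*(-329))/487) + 1/219420 = (-16 - 8*(-301 + 329)/487) + 1/219420 = (-16 - 8/487*28) + 1/219420 = (-16 - 224/487) + 1/219420 = -8016/487 + 1/219420 = -1758870233/106857540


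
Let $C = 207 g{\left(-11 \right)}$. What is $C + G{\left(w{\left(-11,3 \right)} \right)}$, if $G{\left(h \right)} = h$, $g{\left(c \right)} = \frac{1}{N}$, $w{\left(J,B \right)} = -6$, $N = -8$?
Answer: $- \frac{255}{8} \approx -31.875$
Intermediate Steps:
$g{\left(c \right)} = - \frac{1}{8}$ ($g{\left(c \right)} = \frac{1}{-8} = - \frac{1}{8}$)
$C = - \frac{207}{8}$ ($C = 207 \left(- \frac{1}{8}\right) = - \frac{207}{8} \approx -25.875$)
$C + G{\left(w{\left(-11,3 \right)} \right)} = - \frac{207}{8} - 6 = - \frac{255}{8}$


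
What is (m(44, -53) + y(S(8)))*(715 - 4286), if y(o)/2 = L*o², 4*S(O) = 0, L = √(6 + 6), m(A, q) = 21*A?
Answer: -3299604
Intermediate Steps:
L = 2*√3 (L = √12 = 2*√3 ≈ 3.4641)
S(O) = 0 (S(O) = (¼)*0 = 0)
y(o) = 4*√3*o² (y(o) = 2*((2*√3)*o²) = 2*(2*√3*o²) = 4*√3*o²)
(m(44, -53) + y(S(8)))*(715 - 4286) = (21*44 + 4*√3*0²)*(715 - 4286) = (924 + 4*√3*0)*(-3571) = (924 + 0)*(-3571) = 924*(-3571) = -3299604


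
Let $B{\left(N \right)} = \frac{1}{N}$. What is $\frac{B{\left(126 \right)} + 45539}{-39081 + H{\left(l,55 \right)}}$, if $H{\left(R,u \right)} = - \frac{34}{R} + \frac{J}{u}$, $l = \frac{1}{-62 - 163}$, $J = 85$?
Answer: $- \frac{63117065}{43561224} \approx -1.4489$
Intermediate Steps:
$l = - \frac{1}{225}$ ($l = \frac{1}{-225} = - \frac{1}{225} \approx -0.0044444$)
$H{\left(R,u \right)} = - \frac{34}{R} + \frac{85}{u}$
$\frac{B{\left(126 \right)} + 45539}{-39081 + H{\left(l,55 \right)}} = \frac{\frac{1}{126} + 45539}{-39081 + \left(- \frac{34}{- \frac{1}{225}} + \frac{85}{55}\right)} = \frac{\frac{1}{126} + 45539}{-39081 + \left(\left(-34\right) \left(-225\right) + 85 \cdot \frac{1}{55}\right)} = \frac{5737915}{126 \left(-39081 + \left(7650 + \frac{17}{11}\right)\right)} = \frac{5737915}{126 \left(-39081 + \frac{84167}{11}\right)} = \frac{5737915}{126 \left(- \frac{345724}{11}\right)} = \frac{5737915}{126} \left(- \frac{11}{345724}\right) = - \frac{63117065}{43561224}$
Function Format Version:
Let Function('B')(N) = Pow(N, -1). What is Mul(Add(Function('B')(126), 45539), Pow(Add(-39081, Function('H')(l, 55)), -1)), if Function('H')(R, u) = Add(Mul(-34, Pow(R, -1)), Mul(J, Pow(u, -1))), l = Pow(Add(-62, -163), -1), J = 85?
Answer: Rational(-63117065, 43561224) ≈ -1.4489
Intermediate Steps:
l = Rational(-1, 225) (l = Pow(-225, -1) = Rational(-1, 225) ≈ -0.0044444)
Function('H')(R, u) = Add(Mul(-34, Pow(R, -1)), Mul(85, Pow(u, -1)))
Mul(Add(Function('B')(126), 45539), Pow(Add(-39081, Function('H')(l, 55)), -1)) = Mul(Add(Pow(126, -1), 45539), Pow(Add(-39081, Add(Mul(-34, Pow(Rational(-1, 225), -1)), Mul(85, Pow(55, -1)))), -1)) = Mul(Add(Rational(1, 126), 45539), Pow(Add(-39081, Add(Mul(-34, -225), Mul(85, Rational(1, 55)))), -1)) = Mul(Rational(5737915, 126), Pow(Add(-39081, Add(7650, Rational(17, 11))), -1)) = Mul(Rational(5737915, 126), Pow(Add(-39081, Rational(84167, 11)), -1)) = Mul(Rational(5737915, 126), Pow(Rational(-345724, 11), -1)) = Mul(Rational(5737915, 126), Rational(-11, 345724)) = Rational(-63117065, 43561224)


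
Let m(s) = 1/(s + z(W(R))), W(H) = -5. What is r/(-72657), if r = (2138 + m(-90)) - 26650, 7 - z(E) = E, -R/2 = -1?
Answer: 1911937/5667246 ≈ 0.33737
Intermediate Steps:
R = 2 (R = -2*(-1) = 2)
z(E) = 7 - E
m(s) = 1/(12 + s) (m(s) = 1/(s + (7 - 1*(-5))) = 1/(s + (7 + 5)) = 1/(s + 12) = 1/(12 + s))
r = -1911937/78 (r = (2138 + 1/(12 - 90)) - 26650 = (2138 + 1/(-78)) - 26650 = (2138 - 1/78) - 26650 = 166763/78 - 26650 = -1911937/78 ≈ -24512.)
r/(-72657) = -1911937/78/(-72657) = -1911937/78*(-1/72657) = 1911937/5667246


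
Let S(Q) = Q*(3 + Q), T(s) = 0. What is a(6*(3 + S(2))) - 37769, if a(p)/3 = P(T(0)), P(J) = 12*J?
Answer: -37769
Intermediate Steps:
a(p) = 0 (a(p) = 3*(12*0) = 3*0 = 0)
a(6*(3 + S(2))) - 37769 = 0 - 37769 = -37769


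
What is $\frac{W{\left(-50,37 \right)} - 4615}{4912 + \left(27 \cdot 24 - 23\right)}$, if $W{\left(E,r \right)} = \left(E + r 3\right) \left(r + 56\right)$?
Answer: $\frac{1058}{5537} \approx 0.19108$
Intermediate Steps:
$W{\left(E,r \right)} = \left(56 + r\right) \left(E + 3 r\right)$ ($W{\left(E,r \right)} = \left(E + 3 r\right) \left(56 + r\right) = \left(56 + r\right) \left(E + 3 r\right)$)
$\frac{W{\left(-50,37 \right)} - 4615}{4912 + \left(27 \cdot 24 - 23\right)} = \frac{\left(3 \cdot 37^{2} + 56 \left(-50\right) + 168 \cdot 37 - 1850\right) - 4615}{4912 + \left(27 \cdot 24 - 23\right)} = \frac{\left(3 \cdot 1369 - 2800 + 6216 - 1850\right) - 4615}{4912 + \left(648 - 23\right)} = \frac{\left(4107 - 2800 + 6216 - 1850\right) - 4615}{4912 + 625} = \frac{5673 - 4615}{5537} = 1058 \cdot \frac{1}{5537} = \frac{1058}{5537}$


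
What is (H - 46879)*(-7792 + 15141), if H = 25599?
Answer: -156386720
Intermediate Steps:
(H - 46879)*(-7792 + 15141) = (25599 - 46879)*(-7792 + 15141) = -21280*7349 = -156386720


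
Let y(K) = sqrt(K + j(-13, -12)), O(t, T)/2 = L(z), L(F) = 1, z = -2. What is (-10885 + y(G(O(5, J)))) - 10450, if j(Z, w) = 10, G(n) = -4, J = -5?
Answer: -21335 + sqrt(6) ≈ -21333.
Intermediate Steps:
O(t, T) = 2 (O(t, T) = 2*1 = 2)
y(K) = sqrt(10 + K) (y(K) = sqrt(K + 10) = sqrt(10 + K))
(-10885 + y(G(O(5, J)))) - 10450 = (-10885 + sqrt(10 - 4)) - 10450 = (-10885 + sqrt(6)) - 10450 = -21335 + sqrt(6)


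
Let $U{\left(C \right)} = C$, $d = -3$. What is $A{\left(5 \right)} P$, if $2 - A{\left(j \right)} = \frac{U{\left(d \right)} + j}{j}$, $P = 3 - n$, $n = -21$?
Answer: $\frac{192}{5} \approx 38.4$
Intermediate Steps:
$P = 24$ ($P = 3 - -21 = 3 + 21 = 24$)
$A{\left(j \right)} = 2 - \frac{-3 + j}{j}$
$A{\left(5 \right)} P = \frac{3 + 5}{5} \cdot 24 = \frac{1}{5} \cdot 8 \cdot 24 = \frac{8}{5} \cdot 24 = \frac{192}{5}$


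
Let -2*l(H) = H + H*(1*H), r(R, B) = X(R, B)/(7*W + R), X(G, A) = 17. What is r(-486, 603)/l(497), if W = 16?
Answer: 1/2722566 ≈ 3.6730e-7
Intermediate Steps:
r(R, B) = 17/(112 + R) (r(R, B) = 17/(7*16 + R) = 17/(112 + R))
l(H) = -H/2 - H**2/2 (l(H) = -(H + H*(1*H))/2 = -(H + H*H)/2 = -(H + H**2)/2 = -H/2 - H**2/2)
r(-486, 603)/l(497) = (17/(112 - 486))/((-1/2*497*(1 + 497))) = (17/(-374))/((-1/2*497*498)) = (17*(-1/374))/(-123753) = -1/22*(-1/123753) = 1/2722566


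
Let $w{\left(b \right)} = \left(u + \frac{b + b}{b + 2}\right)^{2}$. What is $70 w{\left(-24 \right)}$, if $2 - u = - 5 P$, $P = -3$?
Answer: $\frac{991270}{121} \approx 8192.3$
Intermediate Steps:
$u = -13$ ($u = 2 - \left(-5\right) \left(-3\right) = 2 - 15 = -13$)
$w{\left(b \right)} = \left(-13 + \frac{2 b}{2 + b}\right)^{2}$ ($w{\left(b \right)} = \left(-13 + \frac{b + b}{b + 2}\right)^{2} = \left(-13 + \frac{2 b}{2 + b}\right)^{2}$)
$70 w{\left(-24 \right)} = 70 \frac{\left(26 + 11 \left(-24\right)\right)^{2}}{\left(2 - 24\right)^{2}} = 70 \frac{\left(26 - 264\right)^{2}}{484} = 70 \frac{\left(-238\right)^{2}}{484} = 70 \cdot \frac{1}{484} \cdot 56644 = 70 \cdot \frac{14161}{121} = \frac{991270}{121}$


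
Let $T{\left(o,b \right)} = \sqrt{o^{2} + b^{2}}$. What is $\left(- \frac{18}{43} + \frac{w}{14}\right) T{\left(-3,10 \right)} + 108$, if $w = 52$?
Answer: $108 + \frac{992 \sqrt{109}}{301} \approx 142.41$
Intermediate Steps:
$T{\left(o,b \right)} = \sqrt{b^{2} + o^{2}}$
$\left(- \frac{18}{43} + \frac{w}{14}\right) T{\left(-3,10 \right)} + 108 = \left(- \frac{18}{43} + \frac{52}{14}\right) \sqrt{10^{2} + \left(-3\right)^{2}} + 108 = \left(\left(-18\right) \frac{1}{43} + 52 \cdot \frac{1}{14}\right) \sqrt{100 + 9} + 108 = \left(- \frac{18}{43} + \frac{26}{7}\right) \sqrt{109} + 108 = \frac{992 \sqrt{109}}{301} + 108 = 108 + \frac{992 \sqrt{109}}{301}$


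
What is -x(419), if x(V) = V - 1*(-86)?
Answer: -505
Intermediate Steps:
x(V) = 86 + V (x(V) = V + 86 = 86 + V)
-x(419) = -(86 + 419) = -1*505 = -505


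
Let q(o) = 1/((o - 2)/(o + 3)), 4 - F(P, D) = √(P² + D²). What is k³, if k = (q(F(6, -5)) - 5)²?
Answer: 257119646939609/34296447249 + 24981494077540*√61/34296447249 ≈ 13186.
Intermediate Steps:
F(P, D) = 4 - √(D² + P²) (F(P, D) = 4 - √(P² + D²) = 4 - √(D² + P²))
q(o) = (3 + o)/(-2 + o) (q(o) = 1/((-2 + o)/(3 + o)) = (3 + o)/(-2 + o))
k = (-5 + (7 - √61)/(2 - √61))² (k = ((3 + (4 - √((-5)² + 6²)))/(-2 + (4 - √((-5)² + 6²))) - 5)² = ((3 + (4 - √(25 + 36)))/(-2 + (4 - √(25 + 36))) - 5)² = ((3 + (4 - √61))/(-2 + (4 - √61)) - 5)² = ((7 - √61)/(2 - √61) - 5)² = (-5 + (7 - √61)/(2 - √61))² ≈ 23.625)
k³ = (58169/3249 + 2380*√61/3249)³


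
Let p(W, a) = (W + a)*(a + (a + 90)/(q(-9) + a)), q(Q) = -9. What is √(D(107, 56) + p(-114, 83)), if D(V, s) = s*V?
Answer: √18325582/74 ≈ 57.849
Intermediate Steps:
D(V, s) = V*s
p(W, a) = (W + a)*(a + (90 + a)/(-9 + a)) (p(W, a) = (W + a)*(a + (a + 90)/(-9 + a)) = (W + a)*(a + (90 + a)/(-9 + a)))
√(D(107, 56) + p(-114, 83)) = √(107*56 + (83³ - 8*83² + 90*(-114) + 90*83 - 114*83² - 8*(-114)*83)/(-9 + 83)) = √(5992 + (571787 - 8*6889 - 10260 + 7470 - 114*6889 + 75696)/74) = √(5992 + (571787 - 55112 - 10260 + 7470 - 785346 + 75696)/74) = √(5992 + (1/74)*(-195765)) = √(5992 - 195765/74) = √(247643/74) = √18325582/74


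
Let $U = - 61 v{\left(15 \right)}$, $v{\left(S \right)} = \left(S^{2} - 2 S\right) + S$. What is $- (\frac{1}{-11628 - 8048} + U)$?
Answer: $\frac{252049561}{19676} \approx 12810.0$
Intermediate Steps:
$v{\left(S \right)} = S^{2} - S$
$U = -12810$ ($U = - 61 \cdot 15 \left(-1 + 15\right) = - 61 \cdot 15 \cdot 14 = \left(-61\right) 210 = -12810$)
$- (\frac{1}{-11628 - 8048} + U) = - (\frac{1}{-11628 - 8048} - 12810) = - (\frac{1}{-19676} - 12810) = - (- \frac{1}{19676} - 12810) = \left(-1\right) \left(- \frac{252049561}{19676}\right) = \frac{252049561}{19676}$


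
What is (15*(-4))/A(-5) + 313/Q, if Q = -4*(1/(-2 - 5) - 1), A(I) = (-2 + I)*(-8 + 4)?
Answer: 14857/224 ≈ 66.326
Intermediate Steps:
A(I) = 8 - 4*I (A(I) = (-2 + I)*(-4) = 8 - 4*I)
Q = 32/7 (Q = -4*(1/(-7) - 1) = -4*(-⅐ - 1) = -4*(-8/7) = 32/7 ≈ 4.5714)
(15*(-4))/A(-5) + 313/Q = (15*(-4))/(8 - 4*(-5)) + 313/(32/7) = -60/(8 + 20) + 313*(7/32) = -60/28 + 2191/32 = -60*1/28 + 2191/32 = -15/7 + 2191/32 = 14857/224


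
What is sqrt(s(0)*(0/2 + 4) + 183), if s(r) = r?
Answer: sqrt(183) ≈ 13.528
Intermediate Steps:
sqrt(s(0)*(0/2 + 4) + 183) = sqrt(0*(0/2 + 4) + 183) = sqrt(0*(0*(1/2) + 4) + 183) = sqrt(0*(0 + 4) + 183) = sqrt(0*4 + 183) = sqrt(0 + 183) = sqrt(183)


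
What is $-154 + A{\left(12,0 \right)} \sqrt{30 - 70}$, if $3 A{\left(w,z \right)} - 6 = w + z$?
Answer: $-154 + 12 i \sqrt{10} \approx -154.0 + 37.947 i$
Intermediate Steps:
$A{\left(w,z \right)} = 2 + \frac{w}{3} + \frac{z}{3}$ ($A{\left(w,z \right)} = 2 + \frac{w + z}{3} = 2 + \left(\frac{w}{3} + \frac{z}{3}\right) = 2 + \frac{w}{3} + \frac{z}{3}$)
$-154 + A{\left(12,0 \right)} \sqrt{30 - 70} = -154 + \left(2 + \frac{1}{3} \cdot 12 + \frac{1}{3} \cdot 0\right) \sqrt{30 - 70} = -154 + \left(2 + 4 + 0\right) \sqrt{-40} = -154 + 6 \cdot 2 i \sqrt{10} = -154 + 12 i \sqrt{10}$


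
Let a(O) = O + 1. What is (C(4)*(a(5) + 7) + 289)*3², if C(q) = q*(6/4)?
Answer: 3303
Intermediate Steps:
C(q) = 3*q/2 (C(q) = q*(6*(¼)) = q*(3/2) = 3*q/2)
a(O) = 1 + O
(C(4)*(a(5) + 7) + 289)*3² = (((3/2)*4)*((1 + 5) + 7) + 289)*3² = (6*(6 + 7) + 289)*9 = (6*13 + 289)*9 = (78 + 289)*9 = 367*9 = 3303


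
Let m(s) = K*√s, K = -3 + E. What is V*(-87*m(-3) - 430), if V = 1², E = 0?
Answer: -430 + 261*I*√3 ≈ -430.0 + 452.07*I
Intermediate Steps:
K = -3 (K = -3 + 0 = -3)
m(s) = -3*√s
V = 1
V*(-87*m(-3) - 430) = 1*(-(-261)*√(-3) - 430) = 1*(-(-261)*I*√3 - 430) = 1*(261*I*√3 - 430) = 1*(-430 + 261*I*√3) = -430 + 261*I*√3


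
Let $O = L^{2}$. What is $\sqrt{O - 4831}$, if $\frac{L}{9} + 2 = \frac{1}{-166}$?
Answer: $\frac{i \sqrt{124141027}}{166} \approx 67.12 i$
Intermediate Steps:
$L = - \frac{2997}{166}$ ($L = -18 + \frac{9}{-166} = -18 + 9 \left(- \frac{1}{166}\right) = -18 - \frac{9}{166} = - \frac{2997}{166} \approx -18.054$)
$O = \frac{8982009}{27556}$ ($O = \left(- \frac{2997}{166}\right)^{2} = \frac{8982009}{27556} \approx 325.95$)
$\sqrt{O - 4831} = \sqrt{\frac{8982009}{27556} - 4831} = \sqrt{- \frac{124141027}{27556}} = \frac{i \sqrt{124141027}}{166}$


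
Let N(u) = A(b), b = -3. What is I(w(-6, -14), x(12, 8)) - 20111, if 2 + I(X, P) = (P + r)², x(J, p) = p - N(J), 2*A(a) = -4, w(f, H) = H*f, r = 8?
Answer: -19789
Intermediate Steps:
A(a) = -2 (A(a) = (½)*(-4) = -2)
N(u) = -2
x(J, p) = 2 + p (x(J, p) = p - 1*(-2) = p + 2 = 2 + p)
I(X, P) = -2 + (8 + P)² (I(X, P) = -2 + (P + 8)² = -2 + (8 + P)²)
I(w(-6, -14), x(12, 8)) - 20111 = (-2 + (8 + (2 + 8))²) - 20111 = (-2 + (8 + 10)²) - 20111 = (-2 + 18²) - 20111 = (-2 + 324) - 20111 = 322 - 20111 = -19789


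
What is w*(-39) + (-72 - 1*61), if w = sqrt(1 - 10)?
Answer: -133 - 117*I ≈ -133.0 - 117.0*I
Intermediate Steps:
w = 3*I (w = sqrt(-9) = 3*I ≈ 3.0*I)
w*(-39) + (-72 - 1*61) = (3*I)*(-39) + (-72 - 1*61) = -117*I + (-72 - 61) = -117*I - 133 = -133 - 117*I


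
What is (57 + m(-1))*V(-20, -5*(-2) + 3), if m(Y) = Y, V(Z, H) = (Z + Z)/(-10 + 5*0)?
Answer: 224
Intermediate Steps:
V(Z, H) = -Z/5 (V(Z, H) = (2*Z)/(-10 + 0) = (2*Z)/(-10) = (2*Z)*(-⅒) = -Z/5)
(57 + m(-1))*V(-20, -5*(-2) + 3) = (57 - 1)*(-⅕*(-20)) = 56*4 = 224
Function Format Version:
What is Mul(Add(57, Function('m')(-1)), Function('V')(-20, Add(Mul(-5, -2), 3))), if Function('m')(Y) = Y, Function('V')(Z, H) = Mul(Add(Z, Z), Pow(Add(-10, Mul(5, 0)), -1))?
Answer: 224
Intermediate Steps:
Function('V')(Z, H) = Mul(Rational(-1, 5), Z) (Function('V')(Z, H) = Mul(Mul(2, Z), Pow(Add(-10, 0), -1)) = Mul(Mul(2, Z), Pow(-10, -1)) = Mul(Mul(2, Z), Rational(-1, 10)) = Mul(Rational(-1, 5), Z))
Mul(Add(57, Function('m')(-1)), Function('V')(-20, Add(Mul(-5, -2), 3))) = Mul(Add(57, -1), Mul(Rational(-1, 5), -20)) = Mul(56, 4) = 224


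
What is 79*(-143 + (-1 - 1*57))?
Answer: -15879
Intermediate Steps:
79*(-143 + (-1 - 1*57)) = 79*(-143 + (-1 - 57)) = 79*(-143 - 58) = 79*(-201) = -15879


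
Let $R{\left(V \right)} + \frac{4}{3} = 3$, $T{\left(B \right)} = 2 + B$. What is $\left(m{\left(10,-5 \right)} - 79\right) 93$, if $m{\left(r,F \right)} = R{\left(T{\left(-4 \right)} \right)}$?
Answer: $-7192$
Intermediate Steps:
$R{\left(V \right)} = \frac{5}{3}$ ($R{\left(V \right)} = - \frac{4}{3} + 3 = \frac{5}{3}$)
$m{\left(r,F \right)} = \frac{5}{3}$
$\left(m{\left(10,-5 \right)} - 79\right) 93 = \left(\frac{5}{3} - 79\right) 93 = \left(- \frac{232}{3}\right) 93 = -7192$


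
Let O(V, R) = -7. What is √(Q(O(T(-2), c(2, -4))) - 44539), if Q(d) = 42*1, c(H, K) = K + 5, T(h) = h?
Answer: I*√44497 ≈ 210.94*I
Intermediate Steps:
c(H, K) = 5 + K
Q(d) = 42
√(Q(O(T(-2), c(2, -4))) - 44539) = √(42 - 44539) = √(-44497) = I*√44497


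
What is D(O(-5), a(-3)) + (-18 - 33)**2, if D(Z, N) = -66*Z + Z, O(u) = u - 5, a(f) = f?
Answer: 3251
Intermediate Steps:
O(u) = -5 + u
D(Z, N) = -65*Z
D(O(-5), a(-3)) + (-18 - 33)**2 = -65*(-5 - 5) + (-18 - 33)**2 = -65*(-10) + (-51)**2 = 650 + 2601 = 3251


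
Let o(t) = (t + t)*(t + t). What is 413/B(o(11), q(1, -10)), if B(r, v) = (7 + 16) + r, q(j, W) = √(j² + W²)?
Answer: 413/507 ≈ 0.81460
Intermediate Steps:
q(j, W) = √(W² + j²)
o(t) = 4*t² (o(t) = (2*t)*(2*t) = 4*t²)
B(r, v) = 23 + r
413/B(o(11), q(1, -10)) = 413/(23 + 4*11²) = 413/(23 + 4*121) = 413/(23 + 484) = 413/507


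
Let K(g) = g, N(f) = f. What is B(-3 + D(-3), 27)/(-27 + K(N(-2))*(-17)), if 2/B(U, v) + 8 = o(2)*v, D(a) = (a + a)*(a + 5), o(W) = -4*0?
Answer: -1/28 ≈ -0.035714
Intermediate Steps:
o(W) = 0
D(a) = 2*a*(5 + a) (D(a) = (2*a)*(5 + a) = 2*a*(5 + a))
B(U, v) = -¼ (B(U, v) = 2/(-8 + 0*v) = 2/(-8 + 0) = 2/(-8) = 2*(-⅛) = -¼)
B(-3 + D(-3), 27)/(-27 + K(N(-2))*(-17)) = -1/(4*(-27 - 2*(-17))) = -1/(4*(-27 + 34)) = -¼/7 = -¼*⅐ = -1/28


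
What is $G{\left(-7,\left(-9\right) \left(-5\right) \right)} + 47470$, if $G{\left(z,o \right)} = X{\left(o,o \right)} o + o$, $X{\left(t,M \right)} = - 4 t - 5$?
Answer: $39190$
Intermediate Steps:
$X{\left(t,M \right)} = -5 - 4 t$
$G{\left(z,o \right)} = o + o \left(-5 - 4 o\right)$ ($G{\left(z,o \right)} = \left(-5 - 4 o\right) o + o = o \left(-5 - 4 o\right) + o = o + o \left(-5 - 4 o\right)$)
$G{\left(-7,\left(-9\right) \left(-5\right) \right)} + 47470 = - 4 \left(\left(-9\right) \left(-5\right)\right) \left(1 - -45\right) + 47470 = \left(-4\right) 45 \left(1 + 45\right) + 47470 = \left(-4\right) 45 \cdot 46 + 47470 = -8280 + 47470 = 39190$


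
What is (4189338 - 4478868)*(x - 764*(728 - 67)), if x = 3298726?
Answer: -808866330660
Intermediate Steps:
(4189338 - 4478868)*(x - 764*(728 - 67)) = (4189338 - 4478868)*(3298726 - 764*(728 - 67)) = -289530*(3298726 - 764*661) = -289530*(3298726 - 505004) = -289530*2793722 = -808866330660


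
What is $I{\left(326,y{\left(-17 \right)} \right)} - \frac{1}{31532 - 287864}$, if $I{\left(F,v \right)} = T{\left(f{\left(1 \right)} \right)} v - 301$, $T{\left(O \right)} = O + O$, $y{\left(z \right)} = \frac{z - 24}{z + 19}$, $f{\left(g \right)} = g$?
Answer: $- \frac{87665543}{256332} \approx -342.0$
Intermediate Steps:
$y{\left(z \right)} = \frac{-24 + z}{19 + z}$
$T{\left(O \right)} = 2 O$
$I{\left(F,v \right)} = -301 + 2 v$ ($I{\left(F,v \right)} = 2 \cdot 1 v - 301 = 2 v - 301 = -301 + 2 v$)
$I{\left(326,y{\left(-17 \right)} \right)} - \frac{1}{31532 - 287864} = \left(-301 + 2 \frac{-24 - 17}{19 - 17}\right) - \frac{1}{31532 - 287864} = \left(-301 + 2 \cdot \frac{1}{2} \left(-41\right)\right) - \frac{1}{-256332} = \left(-301 + 2 \cdot \frac{1}{2} \left(-41\right)\right) - - \frac{1}{256332} = \left(-301 + 2 \left(- \frac{41}{2}\right)\right) + \frac{1}{256332} = \left(-301 - 41\right) + \frac{1}{256332} = -342 + \frac{1}{256332} = - \frac{87665543}{256332}$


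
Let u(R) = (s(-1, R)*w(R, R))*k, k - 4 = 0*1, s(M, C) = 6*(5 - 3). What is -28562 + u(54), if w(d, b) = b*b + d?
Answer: 113998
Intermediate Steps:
w(d, b) = d + b² (w(d, b) = b² + d = d + b²)
s(M, C) = 12 (s(M, C) = 6*2 = 12)
k = 4 (k = 4 + 0*1 = 4 + 0 = 4)
u(R) = 48*R + 48*R² (u(R) = (12*(R + R²))*4 = (12*R + 12*R²)*4 = 48*R + 48*R²)
-28562 + u(54) = -28562 + 48*54*(1 + 54) = -28562 + 48*54*55 = -28562 + 142560 = 113998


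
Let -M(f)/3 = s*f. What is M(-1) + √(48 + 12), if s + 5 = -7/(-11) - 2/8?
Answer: -609/44 + 2*√15 ≈ -6.0949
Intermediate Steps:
s = -203/44 (s = -5 + (-7/(-11) - 2/8) = -5 + (-7*(-1/11) - 2*⅛) = -5 + (7/11 - ¼) = -5 + 17/44 = -203/44 ≈ -4.6136)
M(f) = 609*f/44 (M(f) = -(-609)*f/44 = 609*f/44)
M(-1) + √(48 + 12) = (609/44)*(-1) + √(48 + 12) = -609/44 + √60 = -609/44 + 2*√15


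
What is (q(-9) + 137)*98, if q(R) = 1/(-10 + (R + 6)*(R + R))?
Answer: 295421/22 ≈ 13428.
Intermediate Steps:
q(R) = 1/(-10 + 2*R*(6 + R)) (q(R) = 1/(-10 + (6 + R)*(2*R)) = 1/(-10 + 2*R*(6 + R)))
(q(-9) + 137)*98 = (1/(2*(-5 + (-9)**2 + 6*(-9))) + 137)*98 = (1/(2*(-5 + 81 - 54)) + 137)*98 = ((1/2)/22 + 137)*98 = ((1/2)*(1/22) + 137)*98 = (1/44 + 137)*98 = (6029/44)*98 = 295421/22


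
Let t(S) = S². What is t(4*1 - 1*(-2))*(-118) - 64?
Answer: -4312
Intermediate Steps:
t(4*1 - 1*(-2))*(-118) - 64 = (4*1 - 1*(-2))²*(-118) - 64 = (4 + 2)²*(-118) - 64 = 6²*(-118) - 64 = 36*(-118) - 64 = -4248 - 64 = -4312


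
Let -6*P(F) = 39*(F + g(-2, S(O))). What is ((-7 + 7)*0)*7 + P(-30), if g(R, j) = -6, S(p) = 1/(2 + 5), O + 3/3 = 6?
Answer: 234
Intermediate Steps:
O = 5 (O = -1 + 6 = 5)
S(p) = ⅐ (S(p) = 1/7 = ⅐)
P(F) = 39 - 13*F/2 (P(F) = -13*(F - 6)/2 = -13*(-6 + F)/2 = -(-234 + 39*F)/6 = 39 - 13*F/2)
((-7 + 7)*0)*7 + P(-30) = ((-7 + 7)*0)*7 + (39 - 13/2*(-30)) = (0*0)*7 + (39 + 195) = 0*7 + 234 = 0 + 234 = 234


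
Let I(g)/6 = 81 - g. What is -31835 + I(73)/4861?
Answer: -154749887/4861 ≈ -31835.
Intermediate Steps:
I(g) = 486 - 6*g (I(g) = 6*(81 - g) = 486 - 6*g)
-31835 + I(73)/4861 = -31835 + (486 - 6*73)/4861 = -31835 + (486 - 438)*(1/4861) = -31835 + 48*(1/4861) = -31835 + 48/4861 = -154749887/4861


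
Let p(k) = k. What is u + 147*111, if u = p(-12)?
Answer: 16305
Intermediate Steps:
u = -12
u + 147*111 = -12 + 147*111 = -12 + 16317 = 16305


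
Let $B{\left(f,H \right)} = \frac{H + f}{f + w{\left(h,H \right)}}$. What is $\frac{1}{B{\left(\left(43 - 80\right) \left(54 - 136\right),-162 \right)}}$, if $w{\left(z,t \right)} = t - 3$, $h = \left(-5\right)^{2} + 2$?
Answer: $\frac{2869}{2872} \approx 0.99896$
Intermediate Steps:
$h = 27$ ($h = 25 + 2 = 27$)
$w{\left(z,t \right)} = -3 + t$ ($w{\left(z,t \right)} = t - 3 = -3 + t$)
$B{\left(f,H \right)} = \frac{H + f}{-3 + H + f}$ ($B{\left(f,H \right)} = \frac{H + f}{f + \left(-3 + H\right)} = \frac{H + f}{-3 + H + f}$)
$\frac{1}{B{\left(\left(43 - 80\right) \left(54 - 136\right),-162 \right)}} = \frac{1}{\frac{1}{-3 - 162 + \left(43 - 80\right) \left(54 - 136\right)} \left(-162 + \left(43 - 80\right) \left(54 - 136\right)\right)} = \frac{1}{\frac{1}{-3 - 162 - -3034} \left(-162 - -3034\right)} = \frac{1}{\frac{1}{-3 - 162 + 3034} \left(-162 + 3034\right)} = \frac{1}{\frac{1}{2869} \cdot 2872} = \frac{1}{\frac{2872}{2869}} = \frac{2869}{2872}$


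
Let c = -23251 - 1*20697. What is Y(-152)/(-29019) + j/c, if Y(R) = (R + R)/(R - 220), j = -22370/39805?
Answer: -7257919285/472108842927738 ≈ -1.5373e-5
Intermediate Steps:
j = -4474/7961 (j = -22370*1/39805 = -4474/7961 ≈ -0.56199)
Y(R) = 2*R/(-220 + R) (Y(R) = (2*R)/(-220 + R) = 2*R/(-220 + R))
c = -43948 (c = -23251 - 20697 = -43948)
Y(-152)/(-29019) + j/c = (2*(-152)/(-220 - 152))/(-29019) - 4474/7961/(-43948) = (2*(-152)/(-372))*(-1/29019) - 4474/7961*(-1/43948) = (2*(-152)*(-1/372))*(-1/29019) + 2237/174935014 = (76/93)*(-1/29019) + 2237/174935014 = -76/2698767 + 2237/174935014 = -7257919285/472108842927738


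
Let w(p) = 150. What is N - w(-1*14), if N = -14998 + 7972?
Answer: -7176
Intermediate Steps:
N = -7026
N - w(-1*14) = -7026 - 1*150 = -7026 - 150 = -7176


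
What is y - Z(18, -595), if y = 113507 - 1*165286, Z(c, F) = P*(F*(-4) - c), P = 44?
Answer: -155707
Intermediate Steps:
Z(c, F) = -176*F - 44*c (Z(c, F) = 44*(F*(-4) - c) = 44*(-4*F - c) = 44*(-c - 4*F) = -176*F - 44*c)
y = -51779 (y = 113507 - 165286 = -51779)
y - Z(18, -595) = -51779 - (-176*(-595) - 44*18) = -51779 - (104720 - 792) = -51779 - 1*103928 = -51779 - 103928 = -155707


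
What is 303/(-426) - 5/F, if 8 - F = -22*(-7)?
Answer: -3509/5183 ≈ -0.67702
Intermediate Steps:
F = -146 (F = 8 - (-22)*(-7) = 8 - 1*154 = 8 - 154 = -146)
303/(-426) - 5/F = 303/(-426) - 5/(-146) = 303*(-1/426) - 5*(-1/146) = -101/142 + 5/146 = -3509/5183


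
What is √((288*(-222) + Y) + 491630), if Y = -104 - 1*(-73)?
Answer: √427663 ≈ 653.96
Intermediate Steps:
Y = -31 (Y = -104 + 73 = -31)
√((288*(-222) + Y) + 491630) = √((288*(-222) - 31) + 491630) = √((-63936 - 31) + 491630) = √(-63967 + 491630) = √427663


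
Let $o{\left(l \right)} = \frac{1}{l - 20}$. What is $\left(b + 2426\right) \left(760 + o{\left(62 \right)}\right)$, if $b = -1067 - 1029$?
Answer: $\frac{1755655}{7} \approx 2.5081 \cdot 10^{5}$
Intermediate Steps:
$b = -2096$
$o{\left(l \right)} = \frac{1}{-20 + l}$
$\left(b + 2426\right) \left(760 + o{\left(62 \right)}\right) = \left(-2096 + 2426\right) \left(760 + \frac{1}{-20 + 62}\right) = 330 \left(760 + \frac{1}{42}\right) = 330 \cdot \frac{31921}{42} = \frac{1755655}{7}$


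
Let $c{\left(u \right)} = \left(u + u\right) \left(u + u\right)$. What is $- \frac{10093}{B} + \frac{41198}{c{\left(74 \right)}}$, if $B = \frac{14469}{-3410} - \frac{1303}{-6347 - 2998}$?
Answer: $\frac{141006578119705}{57287535416} \approx 2461.4$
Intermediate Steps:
$c{\left(u \right)} = 4 u^{2}$ ($c{\left(u \right)} = 2 u 2 u = 4 u^{2}$)
$B = - \frac{5230783}{1274658}$ ($B = 14469 \left(- \frac{1}{3410}\right) - \frac{1303}{-6347 - 2998} = - \frac{14469}{3410} - \frac{1303}{-9345} = - \frac{14469}{3410} - - \frac{1303}{9345} = - \frac{14469}{3410} + \frac{1303}{9345} = - \frac{5230783}{1274658} \approx -4.1037$)
$- \frac{10093}{B} + \frac{41198}{c{\left(74 \right)}} = - \frac{10093}{- \frac{5230783}{1274658}} + \frac{41198}{4 \cdot 74^{2}} = \left(-10093\right) \left(- \frac{1274658}{5230783}\right) + \frac{41198}{4 \cdot 5476} = \frac{12865123194}{5230783} + \frac{41198}{21904} = \frac{12865123194}{5230783} + 41198 \cdot \frac{1}{21904} = \frac{12865123194}{5230783} + \frac{20599}{10952} = \frac{141006578119705}{57287535416}$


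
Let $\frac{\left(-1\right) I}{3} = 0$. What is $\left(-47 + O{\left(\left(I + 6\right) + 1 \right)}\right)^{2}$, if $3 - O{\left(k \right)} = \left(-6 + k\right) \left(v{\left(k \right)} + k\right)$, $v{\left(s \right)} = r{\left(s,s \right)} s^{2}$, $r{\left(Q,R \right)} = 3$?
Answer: $39204$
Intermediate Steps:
$I = 0$ ($I = \left(-3\right) 0 = 0$)
$v{\left(s \right)} = 3 s^{2}$
$O{\left(k \right)} = 3 - \left(-6 + k\right) \left(k + 3 k^{2}\right)$ ($O{\left(k \right)} = 3 - \left(-6 + k\right) \left(3 k^{2} + k\right) = 3 - \left(-6 + k\right) \left(k + 3 k^{2}\right)$)
$\left(-47 + O{\left(\left(I + 6\right) + 1 \right)}\right)^{2} = \left(-47 + \left(3 - 3 \left(\left(0 + 6\right) + 1\right)^{3} + 6 \left(\left(0 + 6\right) + 1\right) + 17 \left(\left(0 + 6\right) + 1\right)^{2}\right)\right)^{2} = \left(-47 + \left(3 - 3 \left(6 + 1\right)^{3} + 6 \left(6 + 1\right) + 17 \left(6 + 1\right)^{2}\right)\right)^{2} = \left(-47 + \left(3 - 3 \cdot 7^{3} + 6 \cdot 7 + 17 \cdot 7^{2}\right)\right)^{2} = \left(-47 + \left(3 - 1029 + 42 + 17 \cdot 49\right)\right)^{2} = \left(-47 + \left(3 - 1029 + 42 + 833\right)\right)^{2} = \left(-47 - 151\right)^{2} = \left(-198\right)^{2} = 39204$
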